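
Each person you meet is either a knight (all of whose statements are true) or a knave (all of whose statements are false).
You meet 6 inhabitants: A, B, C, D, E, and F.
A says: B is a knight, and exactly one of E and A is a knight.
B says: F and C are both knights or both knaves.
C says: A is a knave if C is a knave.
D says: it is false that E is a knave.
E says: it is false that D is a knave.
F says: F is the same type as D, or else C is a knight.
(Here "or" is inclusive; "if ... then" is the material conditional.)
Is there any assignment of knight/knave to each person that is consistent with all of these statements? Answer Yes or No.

One consistent assignment: A=knight, B=knight, C=knight, D=knave, E=knave, F=knight.

Yes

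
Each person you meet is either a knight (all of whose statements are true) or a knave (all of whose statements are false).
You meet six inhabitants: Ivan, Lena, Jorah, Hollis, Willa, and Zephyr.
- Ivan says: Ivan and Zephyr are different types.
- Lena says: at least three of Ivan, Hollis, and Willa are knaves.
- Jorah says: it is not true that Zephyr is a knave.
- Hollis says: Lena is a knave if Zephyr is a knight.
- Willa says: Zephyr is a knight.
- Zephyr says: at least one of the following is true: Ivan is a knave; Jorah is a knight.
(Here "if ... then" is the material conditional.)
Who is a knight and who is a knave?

As a knight, Ivan's statement "Ivan and Zephyr are different types" should be True; it is.
Lena is a knave; "at least three of Ivan, Hollis, and Willa are knaves" is false, as required.
Jorah is a knave; "it is not true that Zephyr is a knave" is false, as required.
Hollis is a knight, and the claim "Lena is a knave if Zephyr is a knight" is indeed True.
Since Willa is a knave, "Zephyr is a knight" needs to be false, which holds.
Zephyr (knave): "at least one of the following is true: Ivan is a knave; Jorah is a knight" — false. ✓

Knights: Ivan and Hollis. Knaves: Lena, Jorah, Willa, and Zephyr.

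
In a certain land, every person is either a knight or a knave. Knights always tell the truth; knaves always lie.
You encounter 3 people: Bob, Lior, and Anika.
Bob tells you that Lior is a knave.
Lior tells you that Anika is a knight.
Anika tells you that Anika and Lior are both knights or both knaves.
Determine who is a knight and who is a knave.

Bob is a knave, Lior is a knight, and Anika is a knight.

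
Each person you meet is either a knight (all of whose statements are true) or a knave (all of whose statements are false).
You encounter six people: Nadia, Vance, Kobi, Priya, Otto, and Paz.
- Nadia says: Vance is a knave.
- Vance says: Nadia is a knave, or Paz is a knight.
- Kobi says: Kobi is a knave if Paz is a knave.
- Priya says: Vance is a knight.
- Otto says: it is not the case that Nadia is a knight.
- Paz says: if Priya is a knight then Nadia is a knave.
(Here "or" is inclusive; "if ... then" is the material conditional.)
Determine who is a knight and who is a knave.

Nadia is a knave, Vance is a knight, Kobi is a knight, Priya is a knight, Otto is a knight, and Paz is a knight.

Nadia is a knave, so "Vance is a knave" must be False — and it is.
Since Vance is a knight, "Nadia is a knave, or Paz is a knight" needs to be true, which holds.
Kobi is a knight, so "Kobi is a knave if Paz is a knave" must be true — and it is.
Priya (knight): "Vance is a knight" — true. ✓
Since Otto is a knight, "it is not the case that Nadia is a knight" needs to be true, which holds.
Paz is a knight, so "if Priya is a knight then Nadia is a knave" must be true — and it is.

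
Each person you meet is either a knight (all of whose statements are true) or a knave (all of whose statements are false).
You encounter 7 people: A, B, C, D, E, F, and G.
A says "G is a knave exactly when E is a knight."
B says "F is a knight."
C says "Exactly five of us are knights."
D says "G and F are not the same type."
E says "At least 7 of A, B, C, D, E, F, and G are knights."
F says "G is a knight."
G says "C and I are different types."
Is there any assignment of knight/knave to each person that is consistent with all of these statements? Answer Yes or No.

Yes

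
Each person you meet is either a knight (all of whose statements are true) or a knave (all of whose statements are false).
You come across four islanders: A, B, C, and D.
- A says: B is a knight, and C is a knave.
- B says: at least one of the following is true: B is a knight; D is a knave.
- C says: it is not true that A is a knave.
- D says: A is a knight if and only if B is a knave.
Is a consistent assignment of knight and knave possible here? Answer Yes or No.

Checking all 16 assignments, each has at least one speaker whose statement's truth value contradicts their type.

No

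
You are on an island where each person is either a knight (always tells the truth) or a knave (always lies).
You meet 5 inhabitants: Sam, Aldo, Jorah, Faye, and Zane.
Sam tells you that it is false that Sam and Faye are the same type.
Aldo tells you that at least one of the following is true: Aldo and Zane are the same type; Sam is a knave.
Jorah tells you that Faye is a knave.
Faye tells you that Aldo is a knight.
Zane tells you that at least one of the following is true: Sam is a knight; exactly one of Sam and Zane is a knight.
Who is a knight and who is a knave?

Sam is a knight, Aldo is a knave, Jorah is a knight, Faye is a knave, and Zane is a knight.

Sam (knight): "it is false that Sam and Faye are the same type" — true. ✓
Aldo is a knave, and the claim "at least one of the following is true: Aldo and Zane are the same type; Sam is a knave" is indeed False.
Jorah is a knight, so "Faye is a knave" must be true — and it is.
Faye (knave): "Aldo is a knight" — False. ✓
As a knight, Zane's statement "at least one of the following is true: Sam is a knight; exactly one of Sam and Zane is a knight" should be true; it is.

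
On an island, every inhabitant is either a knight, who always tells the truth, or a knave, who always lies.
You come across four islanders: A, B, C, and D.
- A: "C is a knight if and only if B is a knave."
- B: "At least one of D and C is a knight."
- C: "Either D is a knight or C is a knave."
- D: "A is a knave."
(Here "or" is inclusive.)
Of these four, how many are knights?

3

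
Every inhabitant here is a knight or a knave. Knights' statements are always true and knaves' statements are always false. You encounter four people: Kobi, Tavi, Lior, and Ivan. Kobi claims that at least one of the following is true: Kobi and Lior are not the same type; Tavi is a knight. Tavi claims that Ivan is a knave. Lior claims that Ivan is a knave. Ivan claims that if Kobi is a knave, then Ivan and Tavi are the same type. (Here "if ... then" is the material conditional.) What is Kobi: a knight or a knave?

Consistent assignments: {Kobi=knight, Tavi=knave, Lior=knave, Ivan=knight}
In every consistent assignment, Kobi is a knight.

Kobi is a knight.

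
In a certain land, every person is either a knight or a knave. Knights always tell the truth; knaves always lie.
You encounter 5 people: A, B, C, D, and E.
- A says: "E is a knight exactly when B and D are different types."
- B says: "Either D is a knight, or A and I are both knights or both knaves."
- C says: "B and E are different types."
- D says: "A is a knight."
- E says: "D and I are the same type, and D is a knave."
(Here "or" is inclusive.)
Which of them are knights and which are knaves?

A is a knight, B is a knight, C is a knight, D is a knight, and E is a knave.

Suppose A is a knave. Then A's statement "E is a knight exactly when B and D are different types" would have to be false. Checking the 16 ways to assign the others, none is consistent with every speaker.
(For instance, with B=knight, C=knight, D=knight, E=knave, A's claim "E is a knight exactly when B and D are different types" comes out true where it would need to be false.)
So A must be a knight, making "E is a knight exactly when B and D are different types" true. Taking A=knight, B=knight, C=knight, D=knight, E=knave, each remaining statement checks out:
  B (knight): "either D is a knight, or A and I are both knights or both knaves" — true. ✓
  C (knight): "B and E are different types" — true. ✓
  D (knight): "A is a knight" — true. ✓
  E (knave): "D and I are the same type, and D is a knave" — false. ✓
This is the unique consistent assignment.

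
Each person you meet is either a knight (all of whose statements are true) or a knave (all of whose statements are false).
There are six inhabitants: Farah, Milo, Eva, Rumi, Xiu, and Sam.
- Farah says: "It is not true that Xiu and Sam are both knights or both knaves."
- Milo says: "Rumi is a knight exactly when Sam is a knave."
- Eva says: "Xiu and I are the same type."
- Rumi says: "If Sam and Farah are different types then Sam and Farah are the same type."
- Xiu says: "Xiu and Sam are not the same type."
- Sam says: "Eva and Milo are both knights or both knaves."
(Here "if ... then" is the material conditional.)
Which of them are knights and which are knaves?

Farah is a knight, Milo is a knave, Eva is a knight, Rumi is a knave, Xiu is a knight, and Sam is a knave.

Farah (knight): "it is not true that Xiu and Sam are both knights or both knaves" — true. ✓
Milo (knave): "Rumi is a knight exactly when Sam is a knave" — false. ✓
Eva is a knight, so "Xiu and I are the same type" must be true — and it is.
Rumi is a knave, so "if Sam and Farah are different types then Sam and Farah are the same type" must be false — and it is.
Since Xiu is a knight, "Xiu and Sam are not the same type" needs to be true, which holds.
As a knave, Sam's statement "Eva and Milo are both knights or both knaves" should be false; it is.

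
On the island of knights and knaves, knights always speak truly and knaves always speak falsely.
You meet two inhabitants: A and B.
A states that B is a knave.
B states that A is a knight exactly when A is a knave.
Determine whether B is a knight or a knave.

Consistent assignments: {A=knight, B=knave}
In every consistent assignment, B is a knave.

B is a knave.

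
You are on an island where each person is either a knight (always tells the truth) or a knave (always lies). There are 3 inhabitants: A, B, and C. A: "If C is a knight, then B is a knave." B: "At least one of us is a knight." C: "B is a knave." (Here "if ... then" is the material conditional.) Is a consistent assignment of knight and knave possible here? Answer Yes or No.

Yes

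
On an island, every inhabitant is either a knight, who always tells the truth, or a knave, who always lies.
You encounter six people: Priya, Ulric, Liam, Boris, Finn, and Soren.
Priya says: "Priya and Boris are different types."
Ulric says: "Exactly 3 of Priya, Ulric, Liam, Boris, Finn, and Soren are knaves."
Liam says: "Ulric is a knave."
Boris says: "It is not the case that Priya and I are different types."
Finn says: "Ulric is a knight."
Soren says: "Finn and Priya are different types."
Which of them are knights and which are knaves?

Priya is a knight, Ulric is a knight, Liam is a knave, Boris is a knave, Finn is a knight, and Soren is a knave.

Since Priya is a knight, "Priya and Boris are different types" needs to be True, which holds.
Ulric is a knight, and the claim "exactly 3 of Priya, Ulric, Liam, Boris, Finn, and Soren are knaves" is indeed True.
Since Liam is a knave, "Ulric is a knave" needs to be False, which holds.
As a knave, Boris's statement "it is not the case that Priya and I are different types" should be False; it is.
Since Finn is a knight, "Ulric is a knight" needs to be True, which holds.
As a knave, Soren's statement "Finn and Priya are different types" should be False; it is.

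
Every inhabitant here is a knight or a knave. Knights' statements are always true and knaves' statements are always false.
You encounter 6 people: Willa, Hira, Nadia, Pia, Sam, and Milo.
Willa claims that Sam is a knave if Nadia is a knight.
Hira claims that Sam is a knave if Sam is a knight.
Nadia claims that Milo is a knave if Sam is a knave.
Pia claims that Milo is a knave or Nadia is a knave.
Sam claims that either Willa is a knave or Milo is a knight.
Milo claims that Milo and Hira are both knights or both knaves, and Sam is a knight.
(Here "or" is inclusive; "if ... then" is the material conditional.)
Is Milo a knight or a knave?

Milo is a knave.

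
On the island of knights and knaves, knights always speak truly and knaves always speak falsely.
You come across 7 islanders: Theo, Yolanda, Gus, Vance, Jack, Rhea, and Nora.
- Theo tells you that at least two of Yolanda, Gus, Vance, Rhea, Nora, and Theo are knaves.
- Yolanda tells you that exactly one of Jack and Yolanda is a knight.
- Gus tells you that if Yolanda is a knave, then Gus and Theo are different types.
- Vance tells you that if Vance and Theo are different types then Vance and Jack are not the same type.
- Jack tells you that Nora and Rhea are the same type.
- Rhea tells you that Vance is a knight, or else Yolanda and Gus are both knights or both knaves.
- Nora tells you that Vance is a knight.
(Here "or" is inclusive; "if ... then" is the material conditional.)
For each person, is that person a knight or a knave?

Theo is a knight, Yolanda is a knight, Gus is a knight, Vance is a knave, Jack is a knave, Rhea is a knight, and Nora is a knave.

As a knight, Theo's statement "at least two of Yolanda, Gus, Vance, Rhea, Nora, and Theo are knaves" should be True; it is.
Since Yolanda is a knight, "exactly one of Jack and Yolanda is a knight" needs to be True, which holds.
As a knight, Gus's statement "if Yolanda is a knave, then Gus and Theo are different types" should be True; it is.
Since Vance is a knave, "if Vance and Theo are different types then Vance and Jack are not the same type" needs to be False, which holds.
Jack is a knave; "Nora and Rhea are the same type" is False, as required.
Rhea is a knight; "Vance is a knight, or else Yolanda and Gus are both knights or both knaves" is True, as required.
As a knave, Nora's statement "Vance is a knight" should be False; it is.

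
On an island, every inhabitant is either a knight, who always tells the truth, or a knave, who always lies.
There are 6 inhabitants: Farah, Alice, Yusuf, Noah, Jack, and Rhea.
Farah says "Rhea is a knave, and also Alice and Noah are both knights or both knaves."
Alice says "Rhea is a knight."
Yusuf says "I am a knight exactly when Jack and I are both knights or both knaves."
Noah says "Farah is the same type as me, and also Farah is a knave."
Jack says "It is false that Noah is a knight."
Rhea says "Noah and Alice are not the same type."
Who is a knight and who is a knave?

Since Farah is a knight, "Rhea is a knave, and also Alice and Noah are both knights or both knaves" needs to be True, which holds.
Alice is a knave, and the claim "Rhea is a knight" is indeed False.
Yusuf is a knight; "I am a knight exactly when Jack and I are both knights or both knaves" is True, as required.
Noah is a knave, and the claim "Farah is the same type as me, and also Farah is a knave" is indeed False.
Since Jack is a knight, "it is false that Noah is a knight" needs to be True, which holds.
Rhea is a knave; "Noah and Alice are not the same type" is False, as required.

Knights: Farah, Yusuf, and Jack. Knaves: Alice, Noah, and Rhea.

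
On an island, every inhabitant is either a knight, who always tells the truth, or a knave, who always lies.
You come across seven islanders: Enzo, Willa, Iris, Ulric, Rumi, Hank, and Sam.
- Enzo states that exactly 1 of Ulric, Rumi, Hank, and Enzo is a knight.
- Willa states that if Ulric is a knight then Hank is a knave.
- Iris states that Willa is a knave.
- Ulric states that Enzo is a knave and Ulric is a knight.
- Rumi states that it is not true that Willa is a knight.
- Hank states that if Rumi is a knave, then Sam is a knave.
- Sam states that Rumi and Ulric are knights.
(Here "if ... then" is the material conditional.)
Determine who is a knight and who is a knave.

Enzo is a knave, Willa is a knave, Iris is a knight, Ulric is a knight, Rumi is a knight, Hank is a knight, and Sam is a knight.

Enzo (knave): "exactly 1 of Ulric, Rumi, Hank, and Enzo is a knight" — false. ✓
Since Willa is a knave, "if Ulric is a knight then Hank is a knave" needs to be false, which holds.
As a knight, Iris's statement "Willa is a knave" should be True; it is.
Ulric is a knight, so "Enzo is a knave and Ulric is a knight" must be True — and it is.
Rumi is a knight, and the claim "it is not true that Willa is a knight" is indeed True.
As a knight, Hank's statement "if Rumi is a knave, then Sam is a knave" should be True; it is.
Since Sam is a knight, "Rumi and Ulric are knights" needs to be True, which holds.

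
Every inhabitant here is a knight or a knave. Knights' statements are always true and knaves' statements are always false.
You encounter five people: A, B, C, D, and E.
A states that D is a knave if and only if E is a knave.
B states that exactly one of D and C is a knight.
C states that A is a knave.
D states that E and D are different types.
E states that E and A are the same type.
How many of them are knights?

The unique consistent assignment is A=knight, B=knave, C=knave, D=knave, E=knave.
That has 1 knight.

1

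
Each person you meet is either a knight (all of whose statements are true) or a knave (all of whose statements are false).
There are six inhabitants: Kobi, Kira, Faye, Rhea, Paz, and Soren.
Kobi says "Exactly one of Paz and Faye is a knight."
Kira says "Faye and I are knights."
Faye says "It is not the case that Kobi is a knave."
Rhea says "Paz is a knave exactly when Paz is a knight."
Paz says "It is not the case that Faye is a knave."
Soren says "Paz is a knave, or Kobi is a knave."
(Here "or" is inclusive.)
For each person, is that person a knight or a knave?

As a knave, Kobi's statement "exactly one of Paz and Faye is a knight" should be false; it is.
Kira is a knave, so "Faye and I are knights" must be false — and it is.
Faye is a knave; "it is not the case that Kobi is a knave" is false, as required.
Rhea is a knave, so "Paz is a knave exactly when Paz is a knight" must be false — and it is.
Paz is a knave, so "it is not the case that Faye is a knave" must be false — and it is.
Soren (knight): "Paz is a knave, or Kobi is a knave" — true. ✓

Knights: Soren. Knaves: Kobi, Kira, Faye, Rhea, and Paz.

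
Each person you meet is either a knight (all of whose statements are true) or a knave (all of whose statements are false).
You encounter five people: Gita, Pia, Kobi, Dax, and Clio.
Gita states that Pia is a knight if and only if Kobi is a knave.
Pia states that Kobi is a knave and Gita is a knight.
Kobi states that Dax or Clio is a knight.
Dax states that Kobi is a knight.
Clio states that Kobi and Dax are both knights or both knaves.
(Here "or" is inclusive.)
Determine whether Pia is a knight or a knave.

Pia is a knave.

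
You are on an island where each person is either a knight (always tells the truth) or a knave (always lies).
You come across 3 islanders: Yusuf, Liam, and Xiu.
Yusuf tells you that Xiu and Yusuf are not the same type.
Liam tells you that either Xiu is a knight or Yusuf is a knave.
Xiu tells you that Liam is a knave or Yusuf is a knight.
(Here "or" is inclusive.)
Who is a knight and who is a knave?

Yusuf is a knave, Liam is a knight, and Xiu is a knave.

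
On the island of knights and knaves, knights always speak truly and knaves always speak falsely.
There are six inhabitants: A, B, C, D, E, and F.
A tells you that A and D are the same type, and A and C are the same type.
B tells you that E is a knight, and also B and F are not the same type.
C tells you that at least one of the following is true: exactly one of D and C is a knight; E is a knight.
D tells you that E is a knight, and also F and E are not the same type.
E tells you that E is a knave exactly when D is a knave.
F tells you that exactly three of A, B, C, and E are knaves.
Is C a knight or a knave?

C is a knight.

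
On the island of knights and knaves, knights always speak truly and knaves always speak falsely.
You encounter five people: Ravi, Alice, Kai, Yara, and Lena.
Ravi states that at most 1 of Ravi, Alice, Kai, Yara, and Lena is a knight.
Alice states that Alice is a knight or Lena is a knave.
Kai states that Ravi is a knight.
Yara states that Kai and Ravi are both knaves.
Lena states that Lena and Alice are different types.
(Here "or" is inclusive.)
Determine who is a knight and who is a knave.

Ravi is a knave, so "at most 1 of Ravi, Alice, Kai, Yara, and Lena is a knight" must be false — and it is.
As a knave, Alice's statement "Alice is a knight or Lena is a knave" should be false; it is.
Since Kai is a knave, "Ravi is a knight" needs to be false, which holds.
Since Yara is a knight, "Kai and Ravi are both knaves" needs to be True, which holds.
Lena is a knight, so "Lena and Alice are different types" must be True — and it is.

Ravi is a knave, Alice is a knave, Kai is a knave, Yara is a knight, and Lena is a knight.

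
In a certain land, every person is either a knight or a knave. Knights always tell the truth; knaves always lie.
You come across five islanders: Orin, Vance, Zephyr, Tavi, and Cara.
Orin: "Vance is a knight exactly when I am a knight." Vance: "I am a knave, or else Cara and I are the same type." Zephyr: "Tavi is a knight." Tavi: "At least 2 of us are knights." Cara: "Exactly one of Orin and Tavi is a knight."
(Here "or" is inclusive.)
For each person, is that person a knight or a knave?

Knights: Vance, Zephyr, Tavi, and Cara. Knaves: Orin.

Suppose Orin is a knight. Then Orin's statement "Vance is a knight exactly when I am a knight" would have to be true. Checking the 16 ways to assign the others, none is consistent with every speaker.
(For instance, with Vance=knight, Zephyr=knight, Tavi=knight, Cara=knight, Cara's claim "exactly one of Orin and Tavi is a knight" comes out false where it would need to be true.)
So Orin must be a knave, making "Vance is a knight exactly when I am a knight" false. Taking Orin=knave, Vance=knight, Zephyr=knight, Tavi=knight, Cara=knight, each remaining statement checks out:
  Vance (knight): "I am a knave, or else Cara and I are the same type" — true. ✓
  Zephyr (knight): "Tavi is a knight" — true. ✓
  Tavi (knight): "at least 2 of us are knights" — true. ✓
  Cara (knight): "exactly one of Orin and Tavi is a knight" — true. ✓
This is the unique consistent assignment.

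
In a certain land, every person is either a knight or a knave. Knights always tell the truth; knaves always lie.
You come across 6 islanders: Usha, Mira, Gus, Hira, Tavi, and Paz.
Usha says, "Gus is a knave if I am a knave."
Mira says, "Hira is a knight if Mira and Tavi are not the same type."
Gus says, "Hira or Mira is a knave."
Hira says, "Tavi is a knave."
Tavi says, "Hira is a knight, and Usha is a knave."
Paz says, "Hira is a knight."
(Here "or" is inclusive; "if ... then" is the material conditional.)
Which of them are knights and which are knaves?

Knights: Usha, Mira, Hira, and Paz. Knaves: Gus and Tavi.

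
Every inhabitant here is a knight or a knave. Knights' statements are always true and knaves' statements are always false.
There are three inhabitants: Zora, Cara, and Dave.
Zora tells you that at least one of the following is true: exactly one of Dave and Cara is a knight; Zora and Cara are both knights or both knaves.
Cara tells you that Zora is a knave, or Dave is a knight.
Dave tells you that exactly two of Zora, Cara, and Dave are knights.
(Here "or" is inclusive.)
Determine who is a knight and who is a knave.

Knights: Cara and Dave. Knaves: Zora.

Zora (knave): "at least one of the following is true: exactly one of Dave and Cara is a knight; Zora and Cara are both knights or both knaves" — False. ✓
Cara is a knight, and the claim "Zora is a knave, or Dave is a knight" is indeed True.
Since Dave is a knight, "exactly two of Zora, Cara, and Dave are knights" needs to be True, which holds.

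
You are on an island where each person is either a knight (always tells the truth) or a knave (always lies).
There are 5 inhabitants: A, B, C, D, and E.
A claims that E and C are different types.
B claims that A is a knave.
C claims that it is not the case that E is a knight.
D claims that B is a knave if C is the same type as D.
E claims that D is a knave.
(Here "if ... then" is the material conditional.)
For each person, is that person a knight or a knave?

A is a knight, B is a knave, C is a knight, D is a knight, and E is a knave.

A is a knight, and the claim "E and C are different types" is indeed true.
Since B is a knave, "A is a knave" needs to be false, which holds.
C is a knight, so "it is not the case that E is a knight" must be true — and it is.
D (knight): "B is a knave if C is the same type as D" — true. ✓
E is a knave; "D is a knave" is false, as required.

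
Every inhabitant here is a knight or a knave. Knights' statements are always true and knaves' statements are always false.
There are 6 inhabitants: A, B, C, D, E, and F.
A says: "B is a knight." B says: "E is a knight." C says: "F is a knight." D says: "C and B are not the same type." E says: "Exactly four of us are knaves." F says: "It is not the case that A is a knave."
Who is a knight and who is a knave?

As a knave, A's statement "B is a knight" should be false; it is.
Since B is a knave, "E is a knight" needs to be false, which holds.
C is a knave; "F is a knight" is false, as required.
D is a knave, so "C and B are not the same type" must be false — and it is.
Since E is a knave, "exactly four of us are knaves" needs to be false, which holds.
As a knave, F's statement "it is not the case that A is a knave" should be false; it is.

A is a knave, B is a knave, C is a knave, D is a knave, E is a knave, and F is a knave.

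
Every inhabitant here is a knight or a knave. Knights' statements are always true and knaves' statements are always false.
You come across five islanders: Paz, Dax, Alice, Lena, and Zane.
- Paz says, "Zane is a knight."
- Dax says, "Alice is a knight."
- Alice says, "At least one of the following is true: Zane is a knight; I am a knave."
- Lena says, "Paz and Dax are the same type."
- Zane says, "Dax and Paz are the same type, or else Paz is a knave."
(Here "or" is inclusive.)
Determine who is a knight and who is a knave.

Paz is a knight, Dax is a knight, Alice is a knight, Lena is a knight, and Zane is a knight.

Paz (knight): "Zane is a knight" — True. ✓
Dax (knight): "Alice is a knight" — True. ✓
Since Alice is a knight, "at least one of the following is true: Zane is a knight; I am a knave" needs to be True, which holds.
As a knight, Lena's statement "Paz and Dax are the same type" should be True; it is.
Zane is a knight; "Dax and Paz are the same type, or else Paz is a knave" is True, as required.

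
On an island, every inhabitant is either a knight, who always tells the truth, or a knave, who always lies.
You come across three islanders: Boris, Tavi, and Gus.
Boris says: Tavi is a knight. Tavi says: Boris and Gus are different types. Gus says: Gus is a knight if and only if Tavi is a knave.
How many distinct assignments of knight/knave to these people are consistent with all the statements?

Consistent assignments:
  Boris=knave, Tavi=knave, Gus=knave

1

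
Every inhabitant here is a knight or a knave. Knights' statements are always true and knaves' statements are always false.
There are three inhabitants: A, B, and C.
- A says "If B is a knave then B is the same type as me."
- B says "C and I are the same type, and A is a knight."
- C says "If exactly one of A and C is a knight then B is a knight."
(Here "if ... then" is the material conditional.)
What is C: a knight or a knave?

C is a knight.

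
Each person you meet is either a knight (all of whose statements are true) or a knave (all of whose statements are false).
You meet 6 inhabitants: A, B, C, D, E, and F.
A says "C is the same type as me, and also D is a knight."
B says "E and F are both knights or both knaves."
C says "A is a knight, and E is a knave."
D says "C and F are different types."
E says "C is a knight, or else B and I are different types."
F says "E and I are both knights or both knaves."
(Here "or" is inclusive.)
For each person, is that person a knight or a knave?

A is a knave, B is a knave, C is a knave, D is a knave, E is a knight, and F is a knave.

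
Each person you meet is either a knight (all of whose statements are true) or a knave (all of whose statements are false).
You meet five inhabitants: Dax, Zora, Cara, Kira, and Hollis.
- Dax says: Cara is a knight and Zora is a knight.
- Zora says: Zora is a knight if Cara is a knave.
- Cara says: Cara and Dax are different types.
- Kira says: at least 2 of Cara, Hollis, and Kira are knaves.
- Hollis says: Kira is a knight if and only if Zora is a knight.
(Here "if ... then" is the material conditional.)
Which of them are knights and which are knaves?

Since Dax is a knave, "Cara is a knight and Zora is a knight" needs to be False, which holds.
As a knave, Zora's statement "Zora is a knight if Cara is a knave" should be False; it is.
Cara is a knave, and the claim "Cara and Dax are different types" is indeed False.
Kira is a knight; "at least 2 of Cara, Hollis, and Kira are knaves" is true, as required.
Since Hollis is a knave, "Kira is a knight if and only if Zora is a knight" needs to be False, which holds.

Dax is a knave, Zora is a knave, Cara is a knave, Kira is a knight, and Hollis is a knave.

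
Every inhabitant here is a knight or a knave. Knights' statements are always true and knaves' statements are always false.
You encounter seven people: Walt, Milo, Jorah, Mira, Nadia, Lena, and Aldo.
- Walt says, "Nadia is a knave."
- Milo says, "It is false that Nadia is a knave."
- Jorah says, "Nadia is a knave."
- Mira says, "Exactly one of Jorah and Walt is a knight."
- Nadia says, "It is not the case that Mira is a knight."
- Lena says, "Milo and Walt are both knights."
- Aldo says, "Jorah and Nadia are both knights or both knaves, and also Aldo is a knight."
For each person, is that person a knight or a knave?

As a knave, Walt's statement "Nadia is a knave" should be False; it is.
Milo (knight): "it is false that Nadia is a knave" — true. ✓
Jorah is a knave, and the claim "Nadia is a knave" is indeed False.
Mira is a knave, so "exactly one of Jorah and Walt is a knight" must be False — and it is.
Since Nadia is a knight, "it is not the case that Mira is a knight" needs to be true, which holds.
Lena is a knave, so "Milo and Walt are both knights" must be False — and it is.
Aldo is a knave, so "Jorah and Nadia are both knights or both knaves, and also Aldo is a knight" must be False — and it is.

Walt is a knave, Milo is a knight, Jorah is a knave, Mira is a knave, Nadia is a knight, Lena is a knave, and Aldo is a knave.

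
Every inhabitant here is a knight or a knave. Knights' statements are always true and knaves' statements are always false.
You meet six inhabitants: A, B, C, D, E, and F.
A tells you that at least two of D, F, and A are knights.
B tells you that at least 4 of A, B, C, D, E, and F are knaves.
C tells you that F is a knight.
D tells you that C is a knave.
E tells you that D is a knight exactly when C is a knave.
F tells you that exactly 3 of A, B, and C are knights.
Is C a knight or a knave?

C is a knave.

Consistent assignments: {A=knight, B=knave, C=knave, D=knight, E=knight, F=knave}
In every consistent assignment, C is a knave.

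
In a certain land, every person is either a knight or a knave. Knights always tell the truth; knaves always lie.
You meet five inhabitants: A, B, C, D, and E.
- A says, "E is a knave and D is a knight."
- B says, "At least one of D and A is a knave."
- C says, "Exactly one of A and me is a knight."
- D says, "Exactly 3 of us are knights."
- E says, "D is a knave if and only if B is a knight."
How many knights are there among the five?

2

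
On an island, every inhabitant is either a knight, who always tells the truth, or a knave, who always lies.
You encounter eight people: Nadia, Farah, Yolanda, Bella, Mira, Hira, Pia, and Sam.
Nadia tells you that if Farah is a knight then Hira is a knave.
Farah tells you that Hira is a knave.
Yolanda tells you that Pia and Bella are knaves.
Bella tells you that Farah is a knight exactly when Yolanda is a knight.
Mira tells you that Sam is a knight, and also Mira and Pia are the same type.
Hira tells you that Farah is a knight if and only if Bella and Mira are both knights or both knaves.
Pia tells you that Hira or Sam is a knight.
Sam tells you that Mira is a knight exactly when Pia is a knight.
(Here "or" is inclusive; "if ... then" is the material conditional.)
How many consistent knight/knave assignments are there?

2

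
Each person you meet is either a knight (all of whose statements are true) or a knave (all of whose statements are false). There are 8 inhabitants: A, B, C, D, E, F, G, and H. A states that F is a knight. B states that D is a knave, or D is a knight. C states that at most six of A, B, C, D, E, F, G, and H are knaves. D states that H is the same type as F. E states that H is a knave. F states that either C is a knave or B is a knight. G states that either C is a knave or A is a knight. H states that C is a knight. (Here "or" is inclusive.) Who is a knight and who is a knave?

Knights: A, B, C, D, F, G, and H. Knaves: E.

As a knight, A's statement "F is a knight" should be true; it is.
Since B is a knight, "D is a knave, or D is a knight" needs to be true, which holds.
C is a knight; "at most six of A, B, C, D, E, F, G, and H are knaves" is true, as required.
D is a knight, and the claim "H is the same type as F" is indeed true.
E is a knave, so "H is a knave" must be false — and it is.
F is a knight, so "either C is a knave or B is a knight" must be true — and it is.
Since G is a knight, "either C is a knave or A is a knight" needs to be true, which holds.
H is a knight; "C is a knight" is true, as required.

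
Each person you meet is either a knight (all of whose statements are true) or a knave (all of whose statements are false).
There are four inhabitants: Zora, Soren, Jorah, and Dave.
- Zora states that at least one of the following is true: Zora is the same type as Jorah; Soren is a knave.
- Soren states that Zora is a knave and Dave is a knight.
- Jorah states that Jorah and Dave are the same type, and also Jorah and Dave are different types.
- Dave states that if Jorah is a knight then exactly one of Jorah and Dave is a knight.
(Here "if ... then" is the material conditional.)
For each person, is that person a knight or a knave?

Knights: Zora and Dave. Knaves: Soren and Jorah.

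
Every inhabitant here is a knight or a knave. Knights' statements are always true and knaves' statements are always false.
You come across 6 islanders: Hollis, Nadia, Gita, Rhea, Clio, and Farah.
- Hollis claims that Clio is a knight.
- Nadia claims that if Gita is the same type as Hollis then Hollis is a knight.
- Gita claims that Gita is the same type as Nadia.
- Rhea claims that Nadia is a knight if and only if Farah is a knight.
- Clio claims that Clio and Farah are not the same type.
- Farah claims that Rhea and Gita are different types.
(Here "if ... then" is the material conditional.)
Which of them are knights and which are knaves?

Hollis is a knight, Nadia is a knight, Gita is a knave, Rhea is a knave, Clio is a knight, and Farah is a knave.

Hollis (knight): "Clio is a knight" — True. ✓
Nadia is a knight, and the claim "if Gita is the same type as Hollis then Hollis is a knight" is indeed True.
Gita is a knave, and the claim "Gita is the same type as Nadia" is indeed false.
Rhea is a knave; "Nadia is a knight if and only if Farah is a knight" is false, as required.
Clio is a knight, and the claim "Clio and Farah are not the same type" is indeed True.
Farah is a knave, and the claim "Rhea and Gita are different types" is indeed false.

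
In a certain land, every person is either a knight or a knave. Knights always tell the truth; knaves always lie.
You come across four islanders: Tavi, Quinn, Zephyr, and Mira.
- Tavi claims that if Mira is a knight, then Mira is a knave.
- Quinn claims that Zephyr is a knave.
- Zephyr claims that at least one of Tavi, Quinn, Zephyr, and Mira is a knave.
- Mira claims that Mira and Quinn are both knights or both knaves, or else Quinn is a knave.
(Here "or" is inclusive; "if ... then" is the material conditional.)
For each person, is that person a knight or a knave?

Suppose Tavi is a knight. Then Tavi's statement "if Mira is a knight, then Mira is a knave" would have to be true. Checking the 8 ways to assign the others, none is consistent with every speaker.
(For instance, with Quinn=knave, Zephyr=knight, Mira=knight, Tavi's claim "if Mira is a knight, then Mira is a knave" comes out false where it would need to be true.)
So Tavi must be a knave, making "if Mira is a knight, then Mira is a knave" false. Taking Tavi=knave, Quinn=knave, Zephyr=knight, Mira=knight, each remaining statement checks out:
  Quinn (knave): "Zephyr is a knave" — false. ✓
  Zephyr (knight): "at least one of Tavi, Quinn, Zephyr, and Mira is a knave" — true. ✓
  Mira (knight): "Mira and Quinn are both knights or both knaves, or else Quinn is a knave" — true. ✓
This is the unique consistent assignment.

Tavi is a knave, Quinn is a knave, Zephyr is a knight, and Mira is a knight.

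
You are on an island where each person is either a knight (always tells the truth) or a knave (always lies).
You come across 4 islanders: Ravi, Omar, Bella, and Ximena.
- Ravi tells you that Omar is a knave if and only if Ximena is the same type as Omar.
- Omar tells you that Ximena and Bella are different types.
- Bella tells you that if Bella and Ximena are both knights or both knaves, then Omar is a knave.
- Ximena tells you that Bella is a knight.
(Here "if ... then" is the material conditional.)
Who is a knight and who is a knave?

Knights: Bella and Ximena. Knaves: Ravi and Omar.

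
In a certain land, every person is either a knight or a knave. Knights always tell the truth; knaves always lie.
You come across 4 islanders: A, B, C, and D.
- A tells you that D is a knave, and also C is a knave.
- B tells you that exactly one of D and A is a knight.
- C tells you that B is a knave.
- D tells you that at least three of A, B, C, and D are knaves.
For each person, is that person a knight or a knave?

A is a knight, B is a knight, C is a knave, and D is a knave.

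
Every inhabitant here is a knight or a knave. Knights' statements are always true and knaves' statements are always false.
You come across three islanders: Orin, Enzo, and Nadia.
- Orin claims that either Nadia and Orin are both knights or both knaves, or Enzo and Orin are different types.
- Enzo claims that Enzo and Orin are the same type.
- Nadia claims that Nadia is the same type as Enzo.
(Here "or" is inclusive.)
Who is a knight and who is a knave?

Suppose Orin is a knave. Then Orin's statement "either Nadia and Orin are both knights or both knaves, or Enzo and Orin are different types" would have to be false. Checking the 4 ways to assign the others, none is consistent with every speaker.
(For instance, with Enzo=knight, Nadia=knight, Orin's claim "either Nadia and Orin are both knights or both knaves, or Enzo and Orin are different types" comes out true where it would need to be false.)
So Orin must be a knight, making "either Nadia and Orin are both knights or both knaves, or Enzo and Orin are different types" true. Taking Orin=knight, Enzo=knight, Nadia=knight, each remaining statement checks out:
  Enzo (knight): "Enzo and Orin are the same type" — true. ✓
  Nadia (knight): "Nadia is the same type as Enzo" — true. ✓
This is the unique consistent assignment.

Orin is a knight, Enzo is a knight, and Nadia is a knight.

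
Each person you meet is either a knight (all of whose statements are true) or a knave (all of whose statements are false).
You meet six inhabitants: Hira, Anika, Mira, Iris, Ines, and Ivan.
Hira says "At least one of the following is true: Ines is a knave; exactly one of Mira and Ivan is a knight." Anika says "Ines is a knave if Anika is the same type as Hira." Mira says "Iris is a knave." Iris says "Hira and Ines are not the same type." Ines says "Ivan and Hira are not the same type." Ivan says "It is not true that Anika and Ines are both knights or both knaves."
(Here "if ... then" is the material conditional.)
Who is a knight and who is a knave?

Hira is a knight, Anika is a knight, Mira is a knave, Iris is a knight, Ines is a knave, and Ivan is a knight.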